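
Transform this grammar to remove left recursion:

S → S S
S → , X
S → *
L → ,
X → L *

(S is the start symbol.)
S is directly left-recursive. The standard transformation for
  A → A α₁ | ... | A α_m | β₁ | ... | β_n
is
  A  → β₁ A' | ... | β_n A'
  A' → α₁ A' | ... | α_m A' | ε

S → , X becomes S → , X S'
S → * becomes S → * S'
S → S S becomes S' → S S'
Add S' → ε

Productions for other non-terminals are unchanged:
  L → ,
  X → L *

Resulting grammar:
S → , X S'
S → * S'
S' → S S'
S' → ε
L → ,
X → L *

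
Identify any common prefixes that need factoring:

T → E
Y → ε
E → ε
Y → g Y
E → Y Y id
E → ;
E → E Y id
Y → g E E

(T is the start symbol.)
Left-factoring is needed when two productions for the same non-terminal
share a common prefix on the right-hand side.

Productions for Y:
  Y → ε
  Y → g Y
  Y → g E E
Productions for E:
  E → ε
  E → Y Y id
  E → ;
  E → E Y id

Found common prefix 'g' in productions for Y

Answer: Yes, Y has productions with common prefix 'g'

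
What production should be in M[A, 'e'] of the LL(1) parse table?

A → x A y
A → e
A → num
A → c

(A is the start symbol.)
To find M[A, 'e'], we find productions for A where 'e' is in the predict set (PREDICT(N → α) = (FIRST(α) \ {ε}) ∪ (FOLLOW(N) if α ⇒* ε)).

A → x A y: PREDICT = { 'x' }
A → e: PREDICT = { 'e' }
  'e' is in predict set, so this production goes in M[A, 'e']
A → num: PREDICT = { 'num' }
A → c: PREDICT = { 'c' }

M[A, 'e'] = A → e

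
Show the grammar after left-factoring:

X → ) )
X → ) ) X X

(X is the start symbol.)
Left-factoring transforms A → αβ₁ | αβ₂ into A → αA' and A' → β₁ | β₂
(α is the longest common prefix among the alternatives). Repeat until
no nonterminal has two alternatives with a common prefix.

Round 1: X has alternatives sharing prefix ') )'. Introduce X': X → ) ) X'
  Add: X' → ε
  Add: X' → X X

No remaining common prefixes — done.

Resulting grammar:
X → ) ) X'
X' → ε
X' → X X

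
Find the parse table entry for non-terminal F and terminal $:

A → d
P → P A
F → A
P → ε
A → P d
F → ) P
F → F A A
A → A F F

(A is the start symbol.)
Empty (error entry)

To find M[F, $], we find productions for F where $ is in the predict set (PREDICT(N → α) = (FIRST(α) \ {ε}) ∪ (FOLLOW(N) if α ⇒* ε)).

Relevant sets:
  FIRST(A) = { 'd' }
  FIRST(F) = { ')', 'd' }

F → A: PREDICT = { 'd' }
F → ) P: PREDICT = { ')' }
F → F A A: PREDICT = { ')', 'd' }

M[F, $] is empty (no production applies)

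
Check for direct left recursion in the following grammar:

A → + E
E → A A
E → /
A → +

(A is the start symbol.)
Direct left recursion occurs when N → N α for some non-terminal N (the right-hand side begins with the left-hand side itself).

A → + E: starts with '+'
E → A A: starts with A
E → /: starts with '/'
A → +: starts with '+'

No direct left recursion found.

Answer: No direct left recursion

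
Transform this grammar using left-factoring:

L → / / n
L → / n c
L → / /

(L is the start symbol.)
L → / L'
L' → / L''
L'' → n
L'' → ε
L' → n c

Left-factoring transforms A → αβ₁ | αβ₂ into A → αA' and A' → β₁ | β₂
(α is the longest common prefix among the alternatives). Repeat until
no nonterminal has two alternatives with a common prefix.

Round 1: L has alternatives sharing prefix '/'. Introduce L': L → / L'
  Add: L' → / n
  Add: L' → n c
  Add: L' → /

Round 2: L' has alternatives sharing prefix '/'. Introduce L'': L' → / L''
  Add: L'' → n
  Add: L'' → ε

No remaining common prefixes — done.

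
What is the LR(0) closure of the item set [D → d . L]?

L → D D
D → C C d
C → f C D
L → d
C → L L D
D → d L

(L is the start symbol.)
Start with: [D → d . L]
  [D → d . L] has the dot before L: add [L → . D D], [L → . d]
  [L → . D D] has the dot before D: add [D → . C C d], [D → . d L]
  [D → . C C d] has the dot before C: add [C → . f C D], [C → . L L D]
No further items can be added.

CLOSURE = { [C → . L L D], [C → . f C D], [D → . C C d], [D → . d L], [D → d . L], [L → . D D], [L → . d] }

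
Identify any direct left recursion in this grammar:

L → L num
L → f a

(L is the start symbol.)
Yes, L is left-recursive

L → L num: LEFT RECURSIVE (starts with L)
L → f a: starts with f

The grammar has direct left recursion on: L.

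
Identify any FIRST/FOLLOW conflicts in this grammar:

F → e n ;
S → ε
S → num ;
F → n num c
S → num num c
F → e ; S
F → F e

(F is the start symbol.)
No FIRST/FOLLOW conflicts.

A FIRST/FOLLOW conflict occurs when a non-terminal N has a nullable alternative N → β (β ⇒* ε) and another alternative N → α with FIRST(α) ∩ FOLLOW(N) ≠ ∅: on such a lookahead the parser cannot decide between expanding α and letting N vanish via β.

Nullable non-terminals: S.

S: nullable alternative(s) S → ε; FOLLOW(S) = { $, 'e' }
  S → ε: FIRST \ {ε} = { } — this is the only nullable alternative, skip
  S → num ;: FIRST \ {ε} = { 'num' } — disjoint from FOLLOW(S)
  S → num num c: FIRST \ {ε} = { 'num' } — disjoint from FOLLOW(S)

F has no nullable alternative, so no FIRST/FOLLOW check is needed there.

No FIRST/FOLLOW conflicts found.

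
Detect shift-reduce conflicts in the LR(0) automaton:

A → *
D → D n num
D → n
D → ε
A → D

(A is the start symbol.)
Augment with A' → A and build the canonical LR(0) collection (I0 = CLOSURE({[A' → . A]}), then GOTO on every symbol after a dot until no new states appear). It has 7 states:
  I0: { [A → . *], [A → . D], [A' → . A], [D → . D n num], [D → . n], [D → .] }  — shift, reduce
  I1: { [A → * .] }  — reduce
  I2: { [A' → A .] }  — accept
  I3: { [A → D .], [D → D . n num] }  — shift, reduce
  I4: { [D → n .] }  — reduce
  I5: { [D → D n . num] }  — shift
  I6: { [D → D n num .] }  — reduce

I0 contains reduce item [D → .] and shift items [A → . *], [D → . n] — shift-reduce conflict.
I3 contains reduce item [A → D .] and shift item [D → D . n num] — shift-reduce conflict.

Answer: Yes — I0: [D → .] vs [A → . *]; I3: [A → D .] vs [D → D . n num]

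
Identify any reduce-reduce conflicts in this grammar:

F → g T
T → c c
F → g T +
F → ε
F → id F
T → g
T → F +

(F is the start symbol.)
A reduce-reduce conflict occurs when an LR(0) state has two complete items [A → α .] and [B → β .] — both call for a reduction, and with no lookahead the parser cannot choose between them.

Augment with F' → F and build the canonical LR(0) collection (I0 = CLOSURE({[F' → . F]}), then GOTO on every symbol after a dot until no new states appear). It has 12 states:
  I0: { [F → . g T +], [F → . g T], [F → . id F], [F → .], [F' → . F] }  — shift, reduce
  I1: { [F' → F .] }  — accept
  I2: { [F → . g T +], [F → . g T], [F → . id F], [F → .], [F → g . T +], [F → g . T], [T → . F +], [T → . c c], [T → . g] }  — shift, reduce
  I3: { [F → . g T +], [F → . g T], [F → . id F], [F → .], [F → id . F] }  — shift, reduce
  I4: { [F → id F .] }  — reduce
  I5: { [T → F . +] }  — shift
  I6: { [F → g T . +], [F → g T .] }  — shift, reduce
  I7: { [T → c . c] }  — shift
  I8: { [F → . g T +], [F → . g T], [F → . id F], [F → .], [F → g . T +], [F → g . T], [T → . F +], [T → . c c], [T → . g], [T → g .] }  — shift, 2 reduces
  I9: { [T → c c .] }  — reduce
  I10: { [F → g T + .] }  — reduce
  I11: { [T → F + .] }  — reduce

I8 contains complete items [F → .], [T → g .] — reduce-reduce conflict.

Answer: Yes — I8: [F → .] vs [T → g .]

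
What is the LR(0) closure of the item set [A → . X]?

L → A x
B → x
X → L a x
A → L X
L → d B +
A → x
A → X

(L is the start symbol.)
{ [A → . L X], [A → . X], [A → . x], [L → . A x], [L → . d B +], [X → . L a x] }

To compute CLOSURE, for each item [A → α.Bβ] where B is a non-terminal, add [B → .γ] for all productions B → γ; repeat for the newly added items until nothing changes.

Start with: [A → . X]
  [A → . X] has the dot before X: add [X → . L a x]
  [X → . L a x] has the dot before L: add [L → . A x], [L → . d B +]
  [L → . A x] has the dot before A: add [A → . L X], [A → . x]
No further items can be added.

CLOSURE = { [A → . L X], [A → . X], [A → . x], [L → . A x], [L → . d B +], [X → . L a x] }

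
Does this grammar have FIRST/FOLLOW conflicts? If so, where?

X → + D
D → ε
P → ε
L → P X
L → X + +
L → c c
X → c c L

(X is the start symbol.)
No FIRST/FOLLOW conflicts.

A FIRST/FOLLOW conflict occurs when a non-terminal N has a nullable alternative N → β (β ⇒* ε) and another alternative N → α with FIRST(α) ∩ FOLLOW(N) ≠ ∅: on such a lookahead the parser cannot decide between expanding α and letting N vanish via β.

Nullable non-terminals: D, P.
D has a nullable alternative but only one production, so nothing to check.
P has a nullable alternative but only one production, so nothing to check.

L, X have no nullable alternative, so no FIRST/FOLLOW check is needed there.

No FIRST/FOLLOW conflicts found.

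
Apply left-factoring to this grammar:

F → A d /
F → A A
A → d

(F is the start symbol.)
Left-factoring transforms A → αβ₁ | αβ₂ into A → αA' and A' → β₁ | β₂
(α is the longest common prefix among the alternatives). Repeat until
no nonterminal has two alternatives with a common prefix.

Round 1: F has alternatives sharing prefix 'A'. Introduce F': F → A F'
  Add: F' → d /
  Add: F' → A

No remaining common prefixes — done.

Resulting grammar:
F → A F'
F' → d /
F' → A
A → d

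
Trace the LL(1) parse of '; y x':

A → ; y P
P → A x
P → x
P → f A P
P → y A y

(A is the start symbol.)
LL(1) parsing maintains a stack (initially the start symbol over $) and the input. At each step: if the stack top is a terminal, match it against the current input token; if it is a non-terminal N, replace it with the RHS of M[N, lookahead] (the unique production whose predict set contains the lookahead).

Stack is shown with the top on the left.

Stack    Input    Action
------------------------
A $      ; y x $  output A → ; y P
; y P $  ; y x $  match ';'
y P $    y x $    match 'y'
P $      x $      output P → x
x $      x $      match 'x'
$        $        accept

The string is accepted.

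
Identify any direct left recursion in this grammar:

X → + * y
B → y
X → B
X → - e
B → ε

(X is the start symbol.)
Direct left recursion occurs when N → N α for some non-terminal N (the right-hand side begins with the left-hand side itself).

X → + * y: starts with '+'
B → y: starts with y
X → B: starts with B
X → - e: starts with '-'
B → ε: starts with ε

No direct left recursion found.

Answer: No direct left recursion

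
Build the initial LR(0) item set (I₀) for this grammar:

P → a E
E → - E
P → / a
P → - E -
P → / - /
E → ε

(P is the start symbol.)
{ [P → . - E -], [P → . / - /], [P → . / a], [P → . a E], [P' → . P] }

First, augment the grammar with P' → P
I₀ = CLOSURE({ [P' → . P] }):
  [P' → . P] has the dot before P: add [P → . a E], [P → . / a], [P → . - E -], [P → . / - /]
No further items can be added.

I₀ = { [P → . - E -], [P → . / - /], [P → . / a], [P → . a E], [P' → . P] }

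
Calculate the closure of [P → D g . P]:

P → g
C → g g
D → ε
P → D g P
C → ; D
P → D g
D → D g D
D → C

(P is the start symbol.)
To compute CLOSURE, for each item [A → α.Bβ] where B is a non-terminal, add [B → .γ] for all productions B → γ; repeat for the newly added items until nothing changes.

Start with: [P → D g . P]
  [P → D g . P] has the dot before P: add [P → . g], [P → . D g P], [P → . D g]
  [P → . D g P] has the dot before D: add [D → .], [D → . D g D], [D → . C]
  [D → . C] has the dot before C: add [C → . g g], [C → . ; D]
No further items can be added.

CLOSURE = { [C → . ; D], [C → . g g], [D → . C], [D → . D g D], [D → .], [P → . D g P], [P → . D g], [P → . g], [P → D g . P] }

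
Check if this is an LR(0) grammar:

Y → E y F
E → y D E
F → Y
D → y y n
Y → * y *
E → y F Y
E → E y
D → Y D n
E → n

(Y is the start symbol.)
No. Shift-reduce conflict between [F → Y .] and [D → . y y n]

A grammar is LR(0) if no state in the canonical LR(0) collection has:
  - both a shift item (dot before a terminal) and a complete item (shift-reduce conflict), or
  - two or more complete items (reduce-reduce conflict; the accept item [Y' → Y .] counts as a complete item here).

Augment with Y' → Y and build the canonical LR(0) collection (I0 = CLOSURE({[Y' → . Y]}), then GOTO on every symbol after a dot until no new states appear). It has 23 states:
  I0: { [E → . E y], [E → . n], [E → . y D E], [E → . y F Y], [Y → . * y *], [Y → . E y F], [Y' → . Y] }  — shift
  I1: { [Y → * . y *] }  — shift
  I2: { [E → E . y], [Y → E . y F] }  — shift
  I3: { [Y' → Y .] }  — accept
  I4: { [E → n .] }  — reduce
  I5: { [D → . Y D n], [D → . y y n], [E → . E y], [E → . n], [E → . y D E], [E → . y F Y], [E → y . D E], [E → y . F Y], [F → . Y], [Y → . * y *], [Y → . E y F] }  — shift
  I6: { [E → . E y], [E → . n], [E → . y D E], [E → . y F Y], [E → y D . E] }  — shift
  I7: { [E → . E y], [E → . n], [E → . y D E], [E → . y F Y], [E → y F . Y], [Y → . * y *], [Y → . E y F] }  — shift
  I8: { [D → . Y D n], [D → . y y n], [D → Y . D n], [E → . E y], [E → . n], [E → . y D E], [E → . y F Y], [F → Y .], [Y → . * y *], [Y → . E y F] }  — shift, reduce
  I9: { [D → . Y D n], [D → . y y n], [D → y . y n], [E → . E y], [E → . n], [E → . y D E], [E → . y F Y], [E → y . D E], [E → y . F Y], [F → . Y], [Y → . * y *], [Y → . E y F] }  — shift
  I10: { [D → . Y D n], [D → . y y n], [D → y . y n], [D → y y . n], [E → . E y], [E → . n], [E → . y D E], [E → . y F Y], [E → y . D E], [E → y . F Y], [F → . Y], [Y → . * y *], [Y → . E y F] }  — shift
  I11: { [D → y y n .], [E → n .] }  — 2 reduces
  I12: { [D → Y D . n] }  — shift
  I13: { [D → . Y D n], [D → . y y n], [D → Y . D n], [E → . E y], [E → . n], [E → . y D E], [E → . y F Y], [Y → . * y *], [Y → . E y F] }  — shift
  I14: { [D → Y D n .] }  — reduce
  I15: { [E → y F Y .] }  — reduce
  I16: { [E → E . y], [E → y D E .] }  — shift, reduce
  I17: { [E → E y .] }  — reduce
  I18: { [E → . E y], [E → . n], [E → . y D E], [E → . y F Y], [E → E y .], [F → . Y], [Y → . * y *], [Y → . E y F], [Y → E y . F] }  — shift, reduce
  I19: { [Y → E y F .] }  — reduce
  I20: { [F → Y .] }  — reduce
  I21: { [Y → * y . *] }  — shift
  I22: { [Y → * y * .] }  — reduce

Conflict in state I8:
  Shift-reduce conflict between [F → Y .] and [D → . y y n]
So the grammar is NOT LR(0).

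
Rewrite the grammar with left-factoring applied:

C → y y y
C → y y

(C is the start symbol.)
C → y y C'
C' → y
C' → ε

Left-factoring transforms A → αβ₁ | αβ₂ into A → αA' and A' → β₁ | β₂
(α is the longest common prefix among the alternatives). Repeat until
no nonterminal has two alternatives with a common prefix.

Round 1: C has alternatives sharing prefix 'y y'. Introduce C': C → y y C'
  Add: C' → y
  Add: C' → ε

No remaining common prefixes — done.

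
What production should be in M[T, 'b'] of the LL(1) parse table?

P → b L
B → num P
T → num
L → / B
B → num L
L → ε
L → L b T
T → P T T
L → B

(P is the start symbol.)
To find M[T, 'b'], we find productions for T where 'b' is in the predict set (PREDICT(N → α) = (FIRST(α) \ {ε}) ∪ (FOLLOW(N) if α ⇒* ε)).

Relevant sets:
  FIRST(P) = { 'b' }

T → num: PREDICT = { 'num' }
T → P T T: PREDICT = { 'b' }
  'b' is in predict set, so this production goes in M[T, 'b']

M[T, 'b'] = T → P T T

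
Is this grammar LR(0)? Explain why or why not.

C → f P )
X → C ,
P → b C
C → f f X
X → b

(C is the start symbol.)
A grammar is LR(0) if no state in the canonical LR(0) collection has:
  - both a shift item (dot before a terminal) and a complete item (shift-reduce conflict), or
  - two or more complete items (reduce-reduce conflict; the accept item [C' → C .] counts as a complete item here).

Augment with C' → C and build the canonical LR(0) collection (I0 = CLOSURE({[C' → . C]}), then GOTO on every symbol after a dot until no new states appear). It has 12 states:
  I0: { [C → . f P )], [C → . f f X], [C' → . C] }  — shift
  I1: { [C' → C .] }  — accept
  I2: { [C → f . P )], [C → f . f X], [P → . b C] }  — shift
  I3: { [C → f P . )] }  — shift
  I4: { [C → . f P )], [C → . f f X], [P → b . C] }  — shift
  I5: { [C → . f P )], [C → . f f X], [C → f f . X], [X → . C ,], [X → . b] }  — shift
  I6: { [X → C . ,] }  — shift
  I7: { [C → f f X .] }  — reduce
  I8: { [X → b .] }  — reduce
  I9: { [X → C , .] }  — reduce
  I10: { [P → b C .] }  — reduce
  I11: { [C → f P ) .] }  — reduce

Every state is either a pure shift/goto state or contains exactly one complete item and nothing to shift — no conflicts. The grammar is LR(0).

Answer: Yes, the grammar is LR(0)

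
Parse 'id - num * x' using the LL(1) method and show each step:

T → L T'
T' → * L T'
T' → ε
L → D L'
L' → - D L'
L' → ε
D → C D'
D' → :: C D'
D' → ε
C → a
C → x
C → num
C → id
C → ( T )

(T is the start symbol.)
Stack is shown with the top on the left.

Stack           Input           Action
--------------------------------------
T $             id - num * x $  output T → L T'
L T' $          id - num * x $  output L → D L'
D L' T' $       id - num * x $  output D → C D'
C D' L' T' $    id - num * x $  output C → id
id D' L' T' $   id - num * x $  match 'id'
D' L' T' $      - num * x $     output D' → ε
L' T' $         - num * x $     output L' → - D L'
- D L' T' $     - num * x $     match '-'
D L' T' $       num * x $       output D → C D'
C D' L' T' $    num * x $       output C → num
num D' L' T' $  num * x $       match 'num'
D' L' T' $      * x $           output D' → ε
L' T' $         * x $           output L' → ε
T' $            * x $           output T' → * L T'
* L T' $        * x $           match '*'
L T' $          x $             output L → D L'
D L' T' $       x $             output D → C D'
C D' L' T' $    x $             output C → x
x D' L' T' $    x $             match 'x'
D' L' T' $      $               output D' → ε
L' T' $         $               output L' → ε
T' $            $               output T' → ε
$               $               accept

The string is accepted.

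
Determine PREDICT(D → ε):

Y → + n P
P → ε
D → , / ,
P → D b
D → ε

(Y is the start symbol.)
{ 'b' }

PREDICT(D → ε) = (FIRST(RHS) \ {ε}) ∪ (FOLLOW(D) if ε ∈ FIRST(RHS), i.e. RHS ⇒* ε)
The right-hand side is ε (FIRST(ε) = { ε }), so the predict set is FOLLOW(D) = { 'b' }
PREDICT(D → ε) = { 'b' }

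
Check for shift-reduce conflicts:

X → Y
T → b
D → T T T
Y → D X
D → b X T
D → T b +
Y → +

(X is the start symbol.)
A shift-reduce conflict occurs when an LR(0) state has both:
  - a complete (reduce) item [A → α .] (dot at the end), and
  - a shift item [B → β . c γ] (dot before a terminal).

Augment with X' → X and build the canonical LR(0) collection (I0 = CLOSURE({[X' → . X]}), then GOTO on every symbol after a dot until no new states appear). It has 15 states:
  I0: { [D → . T T T], [D → . T b +], [D → . b X T], [T → . b], [X → . Y], [X' → . X], [Y → . +], [Y → . D X] }  — shift
  I1: { [Y → + .] }  — reduce
  I2: { [D → . T T T], [D → . T b +], [D → . b X T], [T → . b], [X → . Y], [Y → . +], [Y → . D X], [Y → D . X] }  — shift
  I3: { [D → T . T T], [D → T . b +], [T → . b] }  — shift
  I4: { [X' → X .] }  — accept
  I5: { [X → Y .] }  — reduce
  I6: { [D → . T T T], [D → . T b +], [D → . b X T], [D → b . X T], [T → . b], [T → b .], [X → . Y], [Y → . +], [Y → . D X] }  — shift, reduce
  I7: { [D → b X . T], [T → . b] }  — shift
  I8: { [D → b X T .] }  — reduce
  I9: { [T → b .] }  — reduce
  I10: { [D → T T . T], [T → . b] }  — shift
  I11: { [D → T b . +], [T → b .] }  — shift, reduce
  I12: { [D → T b + .] }  — reduce
  I13: { [D → T T T .] }  — reduce
  I14: { [Y → D X .] }  — reduce

I6 contains reduce item [T → b .] and shift items [D → . b X T], [T → . b], [Y → . +] — shift-reduce conflict.
I11 contains reduce item [T → b .] and shift item [D → T b . +] — shift-reduce conflict.

Answer: Yes — I6: [T → b .] vs [D → . b X T]; I11: [T → b .] vs [D → T b . +]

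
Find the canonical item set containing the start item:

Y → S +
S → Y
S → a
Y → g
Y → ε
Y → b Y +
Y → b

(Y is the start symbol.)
First, augment the grammar with Y' → Y
I₀ = CLOSURE({ [Y' → . Y] }):
  [Y' → . Y] has the dot before Y: add [Y → . S +], [Y → . g], [Y → .], [Y → . b Y +], [Y → . b]
  [Y → . S +] has the dot before S: add [S → . Y], [S → . a]
No further items can be added.

I₀ = { [S → . Y], [S → . a], [Y → . S +], [Y → . b Y +], [Y → . b], [Y → . g], [Y → .], [Y' → . Y] }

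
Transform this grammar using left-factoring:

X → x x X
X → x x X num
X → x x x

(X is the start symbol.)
X → x x X'
X' → X X''
X'' → ε
X'' → num
X' → x

Left-factoring transforms A → αβ₁ | αβ₂ into A → αA' and A' → β₁ | β₂
(α is the longest common prefix among the alternatives). Repeat until
no nonterminal has two alternatives with a common prefix.

Round 1: X has alternatives sharing prefix 'x x'. Introduce X': X → x x X'
  Add: X' → X
  Add: X' → X num
  Add: X' → x

Round 2: X' has alternatives sharing prefix 'X'. Introduce X'': X' → X X''
  Add: X'' → ε
  Add: X'' → num

No remaining common prefixes — done.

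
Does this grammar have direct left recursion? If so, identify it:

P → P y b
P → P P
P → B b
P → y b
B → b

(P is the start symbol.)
Yes, P is left-recursive

P → P y b: LEFT RECURSIVE (starts with P)
P → P P: LEFT RECURSIVE (starts with P)
P → B b: starts with B
P → y b: starts with y
B → b: starts with b

The grammar has direct left recursion on: P.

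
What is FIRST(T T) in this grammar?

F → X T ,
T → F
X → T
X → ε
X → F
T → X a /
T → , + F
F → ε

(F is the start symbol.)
{ ',', 'a', ε }

FIRST sets of the non-terminals involved (from the grammar, by fixed-point iteration):
  FIRST(T) = { ',', 'a', ε }

To compute FIRST(T T), process the symbols left to right:
Symbol T is a non-terminal. Add FIRST(T) \ {ε} = { ',', 'a' }
T is nullable (ε ∈ FIRST(T)), continue to the next symbol.
Symbol T is a non-terminal. Add FIRST(T) \ {ε} = { ',', 'a' }
T is nullable (ε ∈ FIRST(T)), continue to the next symbol.
All symbols are nullable, so ε is in the result.
FIRST(T T) = { ',', 'a', ε }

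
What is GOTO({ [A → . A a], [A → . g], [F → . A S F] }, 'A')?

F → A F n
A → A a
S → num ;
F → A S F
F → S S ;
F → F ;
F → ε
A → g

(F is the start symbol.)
GOTO(I, 'A') = CLOSURE({ [A → αX.β] : [A → α.Xβ] ∈ I, X = 'A' })

Items with dot before 'A', with the dot advanced:
  [A → . A a] → [A → A . a]
  [F → . A S F] → [F → A . S F]
Closure of the advanced items:
  [F → A . S F] has the dot before S: add [S → . num ;]

GOTO = { [A → A . a], [F → A . S F], [S → . num ;] }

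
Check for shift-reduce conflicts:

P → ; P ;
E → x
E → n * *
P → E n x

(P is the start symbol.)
Augment with P' → P and build the canonical LR(0) collection (I0 = CLOSURE({[P' → . P]}), then GOTO on every symbol after a dot until no new states appear). It has 12 states:
  I0: { [E → . n * *], [E → . x], [P → . ; P ;], [P → . E n x], [P' → . P] }  — shift
  I1: { [E → . n * *], [E → . x], [P → . ; P ;], [P → . E n x], [P → ; . P ;] }  — shift
  I2: { [P → E . n x] }  — shift
  I3: { [P' → P .] }  — accept
  I4: { [E → n . * *] }  — shift
  I5: { [E → x .] }  — reduce
  I6: { [E → n * . *] }  — shift
  I7: { [E → n * * .] }  — reduce
  I8: { [P → E n . x] }  — shift
  I9: { [P → E n x .] }  — reduce
  I10: { [P → ; P . ;] }  — shift
  I11: { [P → ; P ; .] }  — reduce

No state contains both a complete item and a shift item.

Answer: No shift-reduce conflicts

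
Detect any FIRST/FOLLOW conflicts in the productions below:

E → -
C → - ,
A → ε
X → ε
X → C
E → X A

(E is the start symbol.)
No FIRST/FOLLOW conflicts.

A FIRST/FOLLOW conflict occurs when a non-terminal N has a nullable alternative N → β (β ⇒* ε) and another alternative N → α with FIRST(α) ∩ FOLLOW(N) ≠ ∅: on such a lookahead the parser cannot decide between expanding α and letting N vanish via β.

Nullable non-terminals: A, E, X.
FIRST sets used below: FIRST(X) = { '-', ε }, FIRST(A) = { ε }, FIRST(C) = { '-' }
A has a nullable alternative but only one production, so nothing to check.

E: nullable alternative(s) E → X A; FOLLOW(E) = { $ }
  E → -: FIRST \ {ε} = { '-' } — disjoint from FOLLOW(E)
  E → X A: FIRST \ {ε} = { '-' } — this is the only nullable alternative, skip

X: nullable alternative(s) X → ε; FOLLOW(X) = { $ }
  X → ε: FIRST \ {ε} = { } — this is the only nullable alternative, skip
  X → C: FIRST \ {ε} = { '-' } — disjoint from FOLLOW(X)

C has no nullable alternative, so no FIRST/FOLLOW check is needed there.

No FIRST/FOLLOW conflicts found.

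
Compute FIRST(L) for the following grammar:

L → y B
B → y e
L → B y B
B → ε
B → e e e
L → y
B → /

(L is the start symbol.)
{ '/', 'e', 'y' }

To compute FIRST(L), examine every production with L on the left-hand side, reading each right-hand side left to right until a non-nullable symbol is reached.

FIRST sets of the other non-terminals involved (by the same procedure, iterated to a fixed point):
  FIRST(B) = { '/', 'e', 'y', ε }

From L → y B:
  - y is a terminal: add 'y' and stop
From L → B y B:
  - B is a non-terminal: add FIRST(B) \ {ε} = { '/', 'e', 'y' }
    B is nullable, so continue to the next symbol
  - y is a terminal: add 'y' and stop
From L → y:
  - y is a terminal: add 'y' and stop

Collecting: FIRST(L) = { '/', 'e', 'y' }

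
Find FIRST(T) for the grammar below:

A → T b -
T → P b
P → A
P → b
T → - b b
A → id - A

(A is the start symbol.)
To compute FIRST(T), examine every production with T on the left-hand side, reading each right-hand side left to right until a non-nullable symbol is reached.

FIRST sets of the other non-terminals involved (by the same procedure, iterated to a fixed point):
  FIRST(P) = { '-', 'b', 'id' }

From T → P b:
  - P is a non-terminal: add FIRST(P) \ {ε} = { '-', 'b', 'id' }
    P is not nullable, so stop
From T → - b b:
  - '-' is a terminal: add '-' and stop

Collecting: FIRST(T) = { '-', 'b', 'id' }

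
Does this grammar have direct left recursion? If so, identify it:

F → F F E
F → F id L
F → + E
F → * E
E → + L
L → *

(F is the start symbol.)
Direct left recursion occurs when N → N α for some non-terminal N (the right-hand side begins with the left-hand side itself).

F → F F E: LEFT RECURSIVE (starts with F)
F → F id L: LEFT RECURSIVE (starts with F)
F → + E: starts with '+'
F → * E: starts with '*'
E → + L: starts with '+'
L → *: starts with '*'

The grammar has direct left recursion on: F.

Answer: Yes, F is left-recursive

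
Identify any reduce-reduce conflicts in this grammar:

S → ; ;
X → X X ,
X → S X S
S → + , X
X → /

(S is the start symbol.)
A reduce-reduce conflict occurs when an LR(0) state has two complete items [A → α .] and [B → β .] — both call for a reduction, and with no lookahead the parser cannot choose between them.

Augment with S' → S and build the canonical LR(0) collection (I0 = CLOSURE({[S' → . S]}), then GOTO on every symbol after a dot until no new states appear). It has 13 states:
  I0: { [S → . + , X], [S → . ; ;], [S' → . S] }  — shift
  I1: { [S → + . , X] }  — shift
  I2: { [S → ; . ;] }  — shift
  I3: { [S' → S .] }  — accept
  I4: { [S → ; ; .] }  — reduce
  I5: { [S → + , . X], [S → . + , X], [S → . ; ;], [X → . /], [X → . S X S], [X → . X X ,] }  — shift
  I6: { [X → / .] }  — reduce
  I7: { [S → . + , X], [S → . ; ;], [X → . /], [X → . S X S], [X → . X X ,], [X → S . X S] }  — shift
  I8: { [S → + , X .], [S → . + , X], [S → . ; ;], [X → . /], [X → . S X S], [X → . X X ,], [X → X . X ,] }  — shift, reduce
  I9: { [S → . + , X], [S → . ; ;], [X → . /], [X → . S X S], [X → . X X ,], [X → X . X ,], [X → X X . ,] }  — shift
  I10: { [X → X X , .] }  — reduce
  I11: { [S → . + , X], [S → . ; ;], [X → . /], [X → . S X S], [X → . X X ,], [X → S X . S], [X → X . X ,] }  — shift
  I12: { [S → . + , X], [S → . ; ;], [X → . /], [X → . S X S], [X → . X X ,], [X → S . X S], [X → S X S .] }  — shift, reduce

No state contains more than one complete item.

Answer: No reduce-reduce conflicts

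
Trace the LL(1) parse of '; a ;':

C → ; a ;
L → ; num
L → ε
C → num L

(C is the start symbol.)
LL(1) parsing maintains a stack (initially the start symbol over $) and the input. At each step: if the stack top is a terminal, match it against the current input token; if it is a non-terminal N, replace it with the RHS of M[N, lookahead] (the unique production whose predict set contains the lookahead).

Stack is shown with the top on the left.

Stack    Input    Action
------------------------
C $      ; a ; $  output C → ; a ;
; a ; $  ; a ; $  match ';'
a ; $    a ; $    match 'a'
; $      ; $      match ';'
$        $        accept

The string is accepted.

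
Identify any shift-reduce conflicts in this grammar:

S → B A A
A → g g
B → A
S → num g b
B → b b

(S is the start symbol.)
No shift-reduce conflicts

A shift-reduce conflict occurs when an LR(0) state has both:
  - a complete (reduce) item [A → α .] (dot at the end), and
  - a shift item [B → β . c γ] (dot before a terminal).

Augment with S' → S and build the canonical LR(0) collection (I0 = CLOSURE({[S' → . S]}), then GOTO on every symbol after a dot until no new states appear). It has 13 states:
  I0: { [A → . g g], [B → . A], [B → . b b], [S → . B A A], [S → . num g b], [S' → . S] }  — shift
  I1: { [B → A .] }  — reduce
  I2: { [A → . g g], [S → B . A A] }  — shift
  I3: { [S' → S .] }  — accept
  I4: { [B → b . b] }  — shift
  I5: { [A → g . g] }  — shift
  I6: { [S → num . g b] }  — shift
  I7: { [S → num g . b] }  — shift
  I8: { [S → num g b .] }  — reduce
  I9: { [A → g g .] }  — reduce
  I10: { [B → b b .] }  — reduce
  I11: { [A → . g g], [S → B A . A] }  — shift
  I12: { [S → B A A .] }  — reduce

No state contains both a complete item and a shift item.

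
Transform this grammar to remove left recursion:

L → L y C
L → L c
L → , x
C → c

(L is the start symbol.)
L is directly left-recursive. The standard transformation for
  A → A α₁ | ... | A α_m | β₁ | ... | β_n
is
  A  → β₁ A' | ... | β_n A'
  A' → α₁ A' | ... | α_m A' | ε

L → , x becomes L → , x L'
L → L y C becomes L' → y C L'
L → L c becomes L' → c L'
Add L' → ε

Productions for other non-terminals are unchanged:
  C → c

Resulting grammar:
L → , x L'
L' → y C L'
L' → c L'
L' → ε
C → c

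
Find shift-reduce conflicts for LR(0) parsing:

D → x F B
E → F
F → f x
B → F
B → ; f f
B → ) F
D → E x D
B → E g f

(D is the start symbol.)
A shift-reduce conflict occurs when an LR(0) state has both:
  - a complete (reduce) item [A → α .] (dot at the end), and
  - a shift item [B → β . c γ] (dot before a terminal).

Augment with D' → D and build the canonical LR(0) collection (I0 = CLOSURE({[D' → . D]}), then GOTO on every symbol after a dot until no new states appear). It has 20 states:
  I0: { [D → . E x D], [D → . x F B], [D' → . D], [E → . F], [F → . f x] }  — shift
  I1: { [D' → D .] }  — accept
  I2: { [D → E . x D] }  — shift
  I3: { [E → F .] }  — reduce
  I4: { [F → f . x] }  — shift
  I5: { [D → x . F B], [F → . f x] }  — shift
  I6: { [B → . ) F], [B → . ; f f], [B → . E g f], [B → . F], [D → x F . B], [E → . F], [F → . f x] }  — shift
  I7: { [B → ) . F], [F → . f x] }  — shift
  I8: { [B → ; . f f] }  — shift
  I9: { [D → x F B .] }  — reduce
  I10: { [B → E . g f] }  — shift
  I11: { [B → F .], [E → F .] }  — 2 reduces
  I12: { [B → E g . f] }  — shift
  I13: { [B → E g f .] }  — reduce
  I14: { [B → ; f . f] }  — shift
  I15: { [B → ; f f .] }  — reduce
  I16: { [B → ) F .] }  — reduce
  I17: { [F → f x .] }  — reduce
  I18: { [D → . E x D], [D → . x F B], [D → E x . D], [E → . F], [F → . f x] }  — shift
  I19: { [D → E x D .] }  — reduce

No state contains both a complete item and a shift item.

Answer: No shift-reduce conflicts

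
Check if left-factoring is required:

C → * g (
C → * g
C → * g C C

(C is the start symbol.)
Left-factoring is needed when two productions for the same non-terminal
share a common prefix on the right-hand side.

Productions for C:
  C → * g (
  C → * g
  C → * g C C

Found common prefix '* g' in productions for C

Answer: Yes, C has productions with common prefix '* g'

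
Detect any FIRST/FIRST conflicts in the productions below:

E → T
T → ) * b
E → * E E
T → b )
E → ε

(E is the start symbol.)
No FIRST/FIRST conflicts.

A FIRST/FIRST conflict occurs when two productions N → α and N → β for the same non-terminal have FIRST(α) ∩ FIRST(β) ≠ ∅ (with ε ∈ FIRST of a nullable right-hand side, so two nullable alternatives also conflict).

FIRST sets of the non-terminals at (or reachable through a nullable prefix from) the front of some alternative:
  FIRST(T) = { ')', 'b' }

Productions for E:
  E → T: FIRST = { ')', 'b' }
  E → * E E: FIRST = { '*' }
  E → ε: FIRST = { ε }
Productions for T:
  T → ) * b: FIRST = { ')' }
  T → b ): FIRST = { 'b' }

All alternatives of each non-terminal have pairwise disjoint FIRST sets.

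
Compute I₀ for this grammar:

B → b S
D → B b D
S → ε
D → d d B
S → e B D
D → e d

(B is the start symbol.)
First, augment the grammar with B' → B
I₀ = CLOSURE({ [B' → . B] }):
  [B' → . B] has the dot before B: add [B → . b S]
No further items can be added.

I₀ = { [B → . b S], [B' → . B] }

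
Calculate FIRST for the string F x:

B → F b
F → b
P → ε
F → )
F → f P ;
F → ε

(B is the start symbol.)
{ ')', 'b', 'f', 'x' }

FIRST sets of the non-terminals involved (from the grammar, by fixed-point iteration):
  FIRST(F) = { ')', 'b', 'f', ε }

To compute FIRST(F x), process the symbols left to right:
Symbol F is a non-terminal. Add FIRST(F) \ {ε} = { ')', 'b', 'f' }
F is nullable (ε ∈ FIRST(F)), continue to the next symbol.
Symbol x is a terminal. Add 'x' and stop.
FIRST(F x) = { ')', 'b', 'f', 'x' }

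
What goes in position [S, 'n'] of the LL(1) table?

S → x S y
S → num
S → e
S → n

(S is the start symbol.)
To find M[S, 'n'], we find productions for S where 'n' is in the predict set (PREDICT(N → α) = (FIRST(α) \ {ε}) ∪ (FOLLOW(N) if α ⇒* ε)).

S → x S y: PREDICT = { 'x' }
S → num: PREDICT = { 'num' }
S → e: PREDICT = { 'e' }
S → n: PREDICT = { 'n' }
  'n' is in predict set, so this production goes in M[S, 'n']

M[S, 'n'] = S → n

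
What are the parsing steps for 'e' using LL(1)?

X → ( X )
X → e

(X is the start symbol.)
Stack is shown with the top on the left.

Stack  Input  Action
--------------------
X $    e $    output X → e
e $    e $    match 'e'
$      $      accept

The string is accepted.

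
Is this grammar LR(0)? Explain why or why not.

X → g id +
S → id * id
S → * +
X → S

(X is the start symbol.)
Yes, the grammar is LR(0)

A grammar is LR(0) if no state in the canonical LR(0) collection has:
  - both a shift item (dot before a terminal) and a complete item (shift-reduce conflict), or
  - two or more complete items (reduce-reduce conflict; the accept item [X' → X .] counts as a complete item here).

Augment with X' → X and build the canonical LR(0) collection (I0 = CLOSURE({[X' → . X]}), then GOTO on every symbol after a dot until no new states appear). It has 11 states:
  I0: { [S → . * +], [S → . id * id], [X → . S], [X → . g id +], [X' → . X] }  — shift
  I1: { [S → * . +] }  — shift
  I2: { [X → S .] }  — reduce
  I3: { [X' → X .] }  — accept
  I4: { [X → g . id +] }  — shift
  I5: { [S → id . * id] }  — shift
  I6: { [S → id * . id] }  — shift
  I7: { [S → id * id .] }  — reduce
  I8: { [X → g id . +] }  — shift
  I9: { [X → g id + .] }  — reduce
  I10: { [S → * + .] }  — reduce

Every state is either a pure shift/goto state or contains exactly one complete item and nothing to shift — no conflicts. The grammar is LR(0).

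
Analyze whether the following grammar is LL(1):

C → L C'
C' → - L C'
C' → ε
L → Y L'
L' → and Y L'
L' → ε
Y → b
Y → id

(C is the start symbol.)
A grammar is LL(1) if for each non-terminal N with multiple productions, the predict sets of those productions are pairwise disjoint, where PREDICT(N → α) = (FIRST(α) \ {ε}) ∪ (FOLLOW(N) if α ⇒* ε).

Relevant sets:
  FOLLOW(C') = { $ }
  FOLLOW(L') = { $, '-' }

For C':
  PREDICT(C' → '-' L C') = { '-' }
  PREDICT(C' → ε) = { $ }
For L':
  PREDICT(L' → and Y L') = { 'and' }
  PREDICT(L' → ε) = { $, '-' }
For Y:
  PREDICT(Y → b) = { 'b' }
  PREDICT(Y → id) = { 'id' }
C, L have a single production, so nothing to check there.

All predict sets are disjoint. The grammar IS LL(1).

Answer: Yes, the grammar is LL(1).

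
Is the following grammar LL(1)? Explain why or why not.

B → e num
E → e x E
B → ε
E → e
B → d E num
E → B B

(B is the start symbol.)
No. Predict set conflict for B: { 'e' }

A grammar is LL(1) if for each non-terminal N with multiple productions, the predict sets of those productions are pairwise disjoint, where PREDICT(N → α) = (FIRST(α) \ {ε}) ∪ (FOLLOW(N) if α ⇒* ε).

Relevant sets:
  FIRST(B) = { 'd', 'e', ε }
  FOLLOW(B) = { $, 'd', 'e', 'num' }
  FOLLOW(E) = { 'num' }

For B:
  PREDICT(B → e num) = { 'e' }
  PREDICT(B → ε) = { $, 'd', 'e', 'num' }
  PREDICT(B → d E num) = { 'd' }
For E:
  PREDICT(E → e x E) = { 'e' }
  PREDICT(E → e) = { 'e' }
  PREDICT(E → B B) = { 'd', 'e', 'num' }

Conflict found: Predict set conflict for B: { 'e' }
The grammar is NOT LL(1).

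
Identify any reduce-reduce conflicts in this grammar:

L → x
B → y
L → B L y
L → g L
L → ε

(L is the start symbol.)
No reduce-reduce conflicts

Augment with L' → L and build the canonical LR(0) collection (I0 = CLOSURE({[L' → . L]}), then GOTO on every symbol after a dot until no new states appear). It has 9 states:
  I0: { [B → . y], [L → . B L y], [L → . g L], [L → . x], [L → .], [L' → . L] }  — shift, reduce
  I1: { [B → . y], [L → . B L y], [L → . g L], [L → . x], [L → .], [L → B . L y] }  — shift, reduce
  I2: { [L' → L .] }  — accept
  I3: { [B → . y], [L → . B L y], [L → . g L], [L → . x], [L → .], [L → g . L] }  — shift, reduce
  I4: { [L → x .] }  — reduce
  I5: { [B → y .] }  — reduce
  I6: { [L → g L .] }  — reduce
  I7: { [L → B L . y] }  — shift
  I8: { [L → B L y .] }  — reduce

No state contains more than one complete item.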